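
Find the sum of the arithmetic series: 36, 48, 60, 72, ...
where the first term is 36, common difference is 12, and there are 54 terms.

Sₙ = n/2 × (first + last)
Last term = a + (n-1)d = 36 + (54-1)×12 = 672
S_54 = 54/2 × (36 + 672)
S_54 = 54/2 × 708 = 19116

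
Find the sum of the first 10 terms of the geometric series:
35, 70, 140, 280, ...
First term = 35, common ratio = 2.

Sₙ = a(1 - rⁿ) / (1 - r)
S_10 = 35(1 - 2^10) / (1 - 2)
S_10 = 35(1 - 1024) / (-1)
S_10 = 35805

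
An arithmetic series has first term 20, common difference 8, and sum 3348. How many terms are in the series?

Using S = n/2 × [2a + (n-1)d]
3348 = n/2 × [2(20) + (n-1)(8)]
3348 = n/2 × [40 + 8n - 8]
6696 = n × [32 + 8n]
8n² + (32)n - 6696 = 0
Discriminant: Δ = (32)² - 4(8)(-6696) = 1024 + 214272 = 215296
√Δ = 464
n = [-(32) + √Δ] / (2·8) = (-32 + 464) / 16 = 432 / 16 = 27
(The negative root is discarded since n must be a positive integer.)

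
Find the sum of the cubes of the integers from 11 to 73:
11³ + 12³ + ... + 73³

Use ∑_{k=1}^{n} k³ = [n(n+1)/2]², then subtract the first 10 terms.
∑_{k=1}^{73} k³ = [73×74/2]² = 2701² = 7295401
∑_{k=1}^{10} k³ = [10×11/2]² = 55² = 3025
∑_{k=11}^{73} k³ = 7295401 - 3025 = 7292376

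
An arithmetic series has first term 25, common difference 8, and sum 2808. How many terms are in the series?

Using S = n/2 × [2a + (n-1)d]
2808 = n/2 × [2(25) + (n-1)(8)]
2808 = n/2 × [50 + 8n - 8]
5616 = n × [42 + 8n]
8n² + (42)n - 5616 = 0
Discriminant: Δ = (42)² - 4(8)(-5616) = 1764 + 179712 = 181476
√Δ = 426
n = [-(42) + √Δ] / (2·8) = (-42 + 426) / 16 = 384 / 16 = 24
(The negative root is discarded since n must be a positive integer.)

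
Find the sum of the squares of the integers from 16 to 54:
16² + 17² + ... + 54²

Use ∑_{k=1}^{n} k² = n(n+1)(2n+1)/6, then subtract the first 15 terms.
∑_{k=1}^{54} k² = 54×55×109/6 = 53955
∑_{k=1}^{15} k² = 15×16×31/6 = 1240
∑_{k=16}^{54} k² = 53955 - 1240 = 52715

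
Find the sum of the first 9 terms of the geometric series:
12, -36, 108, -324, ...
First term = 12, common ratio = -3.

Sₙ = a(1 - rⁿ) / (1 - r)
S_9 = 12(1 - (-3)^9) / (1 - (-3))
S_9 = 12(1 - (-19683)) / (4)
S_9 = 59052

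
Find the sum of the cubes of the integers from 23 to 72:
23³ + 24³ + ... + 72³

Use ∑_{k=1}^{n} k³ = [n(n+1)/2]², then subtract the first 22 terms.
∑_{k=1}^{72} k³ = [72×73/2]² = 2628² = 6906384
∑_{k=1}^{22} k³ = [22×23/2]² = 253² = 64009
∑_{k=23}^{72} k³ = 6906384 - 64009 = 6842375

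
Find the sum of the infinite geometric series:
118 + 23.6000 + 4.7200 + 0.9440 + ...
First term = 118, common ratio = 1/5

For |r| < 1, S = a / (1 - r)
S = 118 / (1 - (1/5))
S = 118 / (4/5)
S = 295/2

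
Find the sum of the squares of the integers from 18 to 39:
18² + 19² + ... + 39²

Use ∑_{k=1}^{n} k² = n(n+1)(2n+1)/6, then subtract the first 17 terms.
∑_{k=1}^{39} k² = 39×40×79/6 = 20540
∑_{k=1}^{17} k² = 17×18×35/6 = 1785
∑_{k=18}^{39} k² = 20540 - 1785 = 18755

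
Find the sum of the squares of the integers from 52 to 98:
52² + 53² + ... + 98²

Use ∑_{k=1}^{n} k² = n(n+1)(2n+1)/6, then subtract the first 51 terms.
∑_{k=1}^{98} k² = 98×99×197/6 = 318549
∑_{k=1}^{51} k² = 51×52×103/6 = 45526
∑_{k=52}^{98} k² = 318549 - 45526 = 273023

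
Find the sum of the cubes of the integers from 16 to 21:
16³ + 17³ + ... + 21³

Use ∑_{k=1}^{n} k³ = [n(n+1)/2]², then subtract the first 15 terms.
∑_{k=1}^{21} k³ = [21×22/2]² = 231² = 53361
∑_{k=1}^{15} k³ = [15×16/2]² = 120² = 14400
∑_{k=16}^{21} k³ = 53361 - 14400 = 38961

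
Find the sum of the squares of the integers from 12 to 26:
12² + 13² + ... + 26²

Use ∑_{k=1}^{n} k² = n(n+1)(2n+1)/6, then subtract the first 11 terms.
∑_{k=1}^{26} k² = 26×27×53/6 = 6201
∑_{k=1}^{11} k² = 11×12×23/6 = 506
∑_{k=12}^{26} k² = 6201 - 506 = 5695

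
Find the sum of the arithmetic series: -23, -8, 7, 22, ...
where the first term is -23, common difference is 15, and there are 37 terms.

Sₙ = n/2 × (first + last)
Last term = a + (n-1)d = -23 + (37-1)×15 = 517
S_37 = 37/2 × (-23 + 517)
S_37 = 37/2 × 494 = 9139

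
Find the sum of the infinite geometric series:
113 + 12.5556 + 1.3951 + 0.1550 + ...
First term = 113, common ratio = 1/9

For |r| < 1, S = a / (1 - r)
S = 113 / (1 - (1/9))
S = 113 / (8/9)
S = 1017/8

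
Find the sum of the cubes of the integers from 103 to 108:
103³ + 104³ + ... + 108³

Use ∑_{k=1}^{n} k³ = [n(n+1)/2]², then subtract the first 102 terms.
∑_{k=1}^{108} k³ = [108×109/2]² = 5886² = 34644996
∑_{k=1}^{102} k³ = [102×103/2]² = 5253² = 27594009
∑_{k=103}^{108} k³ = 34644996 - 27594009 = 7050987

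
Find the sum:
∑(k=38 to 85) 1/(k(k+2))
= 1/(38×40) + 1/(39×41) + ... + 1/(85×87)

Partial fractions: 1/(k(k+2)) = (1/2)[1/k - 1/(k+2)]
Telescoping leaves the first two and last two terms:
= (1/2)[1/38 + 1/39 - 1/86 - 1/87]
= 13322/924027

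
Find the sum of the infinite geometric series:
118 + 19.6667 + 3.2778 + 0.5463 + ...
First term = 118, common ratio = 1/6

For |r| < 1, S = a / (1 - r)
S = 118 / (1 - (1/6))
S = 118 / (5/6)
S = 708/5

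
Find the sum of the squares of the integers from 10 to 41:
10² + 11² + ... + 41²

Use ∑_{k=1}^{n} k² = n(n+1)(2n+1)/6, then subtract the first 9 terms.
∑_{k=1}^{41} k² = 41×42×83/6 = 23821
∑_{k=1}^{9} k² = 9×10×19/6 = 285
∑_{k=10}^{41} k² = 23821 - 285 = 23536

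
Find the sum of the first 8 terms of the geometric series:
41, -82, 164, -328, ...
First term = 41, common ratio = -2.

Sₙ = a(1 - rⁿ) / (1 - r)
S_8 = 41(1 - (-2)^8) / (1 - (-2))
S_8 = 41(1 - 256) / (3)
S_8 = -3485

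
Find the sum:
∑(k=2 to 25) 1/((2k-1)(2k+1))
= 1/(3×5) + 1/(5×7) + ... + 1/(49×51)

Partial fractions: 1/((2k-1)(2k+1)) = (1/2)[1/(2k-1) - 1/(2k+1)]
The series telescopes:
= (1/2)[1/3 - 1/51]
= 8/51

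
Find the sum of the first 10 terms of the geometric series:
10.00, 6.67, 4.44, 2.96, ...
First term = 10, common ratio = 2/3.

Sₙ = a(1 - rⁿ) / (1 - r)
S_10 = 10(1 - (2/3)^10) / (1 - (2/3))
S_10 = 10(1 - (1024/59049)) / (1/3)
S_10 = 580250/19683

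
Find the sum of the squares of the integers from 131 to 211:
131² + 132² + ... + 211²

Use ∑_{k=1}^{n} k² = n(n+1)(2n+1)/6, then subtract the first 130 terms.
∑_{k=1}^{211} k² = 211×212×423/6 = 3153606
∑_{k=1}^{130} k² = 130×131×261/6 = 740805
∑_{k=131}^{211} k² = 3153606 - 740805 = 2412801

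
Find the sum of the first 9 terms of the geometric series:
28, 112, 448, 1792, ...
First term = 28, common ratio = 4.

Sₙ = a(1 - rⁿ) / (1 - r)
S_9 = 28(1 - 4^9) / (1 - 4)
S_9 = 28(1 - 262144) / (-3)
S_9 = 2446668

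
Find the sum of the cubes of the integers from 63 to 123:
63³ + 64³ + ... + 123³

Use ∑_{k=1}^{n} k³ = [n(n+1)/2]², then subtract the first 62 terms.
∑_{k=1}^{123} k³ = [123×124/2]² = 7626² = 58155876
∑_{k=1}^{62} k³ = [62×63/2]² = 1953² = 3814209
∑_{k=63}^{123} k³ = 58155876 - 3814209 = 54341667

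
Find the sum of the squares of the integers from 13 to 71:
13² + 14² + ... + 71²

Use ∑_{k=1}^{n} k² = n(n+1)(2n+1)/6, then subtract the first 12 terms.
∑_{k=1}^{71} k² = 71×72×143/6 = 121836
∑_{k=1}^{12} k² = 12×13×25/6 = 650
∑_{k=13}^{71} k² = 121836 - 650 = 121186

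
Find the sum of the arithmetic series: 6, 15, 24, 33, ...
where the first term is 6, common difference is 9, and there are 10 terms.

Sₙ = n/2 × (first + last)
Last term = a + (n-1)d = 6 + (10-1)×9 = 87
S_10 = 10/2 × (6 + 87)
S_10 = 10/2 × 93 = 465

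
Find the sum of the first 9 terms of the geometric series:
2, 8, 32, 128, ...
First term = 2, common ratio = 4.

Sₙ = a(1 - rⁿ) / (1 - r)
S_9 = 2(1 - 4^9) / (1 - 4)
S_9 = 2(1 - 262144) / (-3)
S_9 = 174762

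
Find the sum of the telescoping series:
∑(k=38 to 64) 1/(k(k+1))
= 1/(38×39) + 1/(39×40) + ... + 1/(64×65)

Partial fractions: 1/(k(k+1)) = 1/k - 1/(k+1)
The series telescopes:
= (1/38 - 1/39) + (1/39 - 1/40) + ... + (1/64 - 1/65)
= 1/38 - 1/65
= 27/2470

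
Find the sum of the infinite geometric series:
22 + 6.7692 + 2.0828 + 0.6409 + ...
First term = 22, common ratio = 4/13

For |r| < 1, S = a / (1 - r)
S = 22 / (1 - (4/13))
S = 22 / (9/13)
S = 286/9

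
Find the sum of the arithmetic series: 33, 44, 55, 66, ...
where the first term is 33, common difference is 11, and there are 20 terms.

Sₙ = n/2 × (first + last)
Last term = a + (n-1)d = 33 + (20-1)×11 = 242
S_20 = 20/2 × (33 + 242)
S_20 = 20/2 × 275 = 2750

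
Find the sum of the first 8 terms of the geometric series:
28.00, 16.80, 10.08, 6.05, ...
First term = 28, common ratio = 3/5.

Sₙ = a(1 - rⁿ) / (1 - r)
S_8 = 28(1 - (3/5)^8) / (1 - (3/5))
S_8 = 28(1 - (6561/390625)) / (2/5)
S_8 = 5376896/78125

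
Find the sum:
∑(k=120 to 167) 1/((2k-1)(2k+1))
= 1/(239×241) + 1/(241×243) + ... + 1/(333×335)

Partial fractions: 1/((2k-1)(2k+1)) = (1/2)[1/(2k-1) - 1/(2k+1)]
The series telescopes:
= (1/2)[1/239 - 1/335]
= 48/80065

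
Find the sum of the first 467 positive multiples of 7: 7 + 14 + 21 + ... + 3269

Factor out 7: = 7(1 + 2 + ... + 467) = 7 × n(n+1)/2
= 7 × 467×468/2
= 7 × 109278
= 764946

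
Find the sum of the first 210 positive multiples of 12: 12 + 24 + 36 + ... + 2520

Factor out 12: = 12(1 + 2 + ... + 210) = 12 × n(n+1)/2
= 12 × 210×211/2
= 12 × 22155
= 265860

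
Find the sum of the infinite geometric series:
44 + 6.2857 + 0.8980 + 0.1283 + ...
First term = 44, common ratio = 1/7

For |r| < 1, S = a / (1 - r)
S = 44 / (1 - (1/7))
S = 44 / (6/7)
S = 154/3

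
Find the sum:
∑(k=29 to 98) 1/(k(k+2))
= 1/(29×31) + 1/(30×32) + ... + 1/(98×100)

Partial fractions: 1/(k(k+2)) = (1/2)[1/k - 1/(k+2)]
Telescoping leaves the first two and last two terms:
= (1/2)[1/29 + 1/30 - 1/99 - 1/100]
= 13699/574200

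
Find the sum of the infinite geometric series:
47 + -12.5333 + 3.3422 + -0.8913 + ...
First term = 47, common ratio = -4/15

For |r| < 1, S = a / (1 - r)
S = 47 / (1 - (-4/15))
S = 47 / (19/15)
S = 705/19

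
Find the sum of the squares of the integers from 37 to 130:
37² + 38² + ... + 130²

Use ∑_{k=1}^{n} k² = n(n+1)(2n+1)/6, then subtract the first 36 terms.
∑_{k=1}^{130} k² = 130×131×261/6 = 740805
∑_{k=1}^{36} k² = 36×37×73/6 = 16206
∑_{k=37}^{130} k² = 740805 - 16206 = 724599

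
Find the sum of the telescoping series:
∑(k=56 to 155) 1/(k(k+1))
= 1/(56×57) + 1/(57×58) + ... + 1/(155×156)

Partial fractions: 1/(k(k+1)) = 1/k - 1/(k+1)
The series telescopes:
= (1/56 - 1/57) + (1/57 - 1/58) + ... + (1/155 - 1/156)
= 1/56 - 1/156
= 25/2184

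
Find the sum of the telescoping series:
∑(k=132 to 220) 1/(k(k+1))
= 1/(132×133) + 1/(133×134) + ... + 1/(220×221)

Partial fractions: 1/(k(k+1)) = 1/k - 1/(k+1)
The series telescopes:
= (1/132 - 1/133) + (1/133 - 1/134) + ... + (1/220 - 1/221)
= 1/132 - 1/221
= 89/29172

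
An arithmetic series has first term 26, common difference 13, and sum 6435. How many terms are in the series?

Using S = n/2 × [2a + (n-1)d]
6435 = n/2 × [2(26) + (n-1)(13)]
6435 = n/2 × [52 + 13n - 13]
12870 = n × [39 + 13n]
13n² + (39)n - 12870 = 0
Discriminant: Δ = (39)² - 4(13)(-12870) = 1521 + 669240 = 670761
√Δ = 819
n = [-(39) + √Δ] / (2·13) = (-39 + 819) / 26 = 780 / 26 = 30
(The negative root is discarded since n must be a positive integer.)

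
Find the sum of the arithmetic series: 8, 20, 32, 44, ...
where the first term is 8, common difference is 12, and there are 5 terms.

Sₙ = n/2 × (first + last)
Last term = a + (n-1)d = 8 + (5-1)×12 = 56
S_5 = 5/2 × (8 + 56)
S_5 = 5/2 × 64 = 160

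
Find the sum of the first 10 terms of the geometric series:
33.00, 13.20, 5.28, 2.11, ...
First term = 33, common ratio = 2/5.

Sₙ = a(1 - rⁿ) / (1 - r)
S_10 = 33(1 - (2/5)^10) / (1 - (2/5))
S_10 = 33(1 - (1024/9765625)) / (3/5)
S_10 = 107410611/1953125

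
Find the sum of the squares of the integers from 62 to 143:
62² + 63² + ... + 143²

Use ∑_{k=1}^{n} k² = n(n+1)(2n+1)/6, then subtract the first 61 terms.
∑_{k=1}^{143} k² = 143×144×287/6 = 984984
∑_{k=1}^{61} k² = 61×62×123/6 = 77531
∑_{k=62}^{143} k² = 984984 - 77531 = 907453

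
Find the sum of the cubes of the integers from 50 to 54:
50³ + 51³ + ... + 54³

Use ∑_{k=1}^{n} k³ = [n(n+1)/2]², then subtract the first 49 terms.
∑_{k=1}^{54} k³ = [54×55/2]² = 1485² = 2205225
∑_{k=1}^{49} k³ = [49×50/2]² = 1225² = 1500625
∑_{k=50}^{54} k³ = 2205225 - 1500625 = 704600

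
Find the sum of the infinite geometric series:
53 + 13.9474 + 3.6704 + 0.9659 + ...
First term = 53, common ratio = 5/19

For |r| < 1, S = a / (1 - r)
S = 53 / (1 - (5/19))
S = 53 / (14/19)
S = 1007/14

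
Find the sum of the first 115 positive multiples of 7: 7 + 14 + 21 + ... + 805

Factor out 7: = 7(1 + 2 + ... + 115) = 7 × n(n+1)/2
= 7 × 115×116/2
= 7 × 6670
= 46690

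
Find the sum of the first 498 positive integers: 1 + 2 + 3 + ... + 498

Formula: ∑k = n(n+1)/2
= 498×499/2
= 248502/2
= 124251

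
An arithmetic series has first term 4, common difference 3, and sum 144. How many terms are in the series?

Using S = n/2 × [2a + (n-1)d]
144 = n/2 × [2(4) + (n-1)(3)]
144 = n/2 × [8 + 3n - 3]
288 = n × [5 + 3n]
3n² + (5)n - 288 = 0
Discriminant: Δ = (5)² - 4(3)(-288) = 25 + 3456 = 3481
√Δ = 59
n = [-(5) + √Δ] / (2·3) = (-5 + 59) / 6 = 54 / 6 = 9
(The negative root is discarded since n must be a positive integer.)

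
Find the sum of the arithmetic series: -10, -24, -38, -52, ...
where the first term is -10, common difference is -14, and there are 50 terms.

Sₙ = n/2 × (first + last)
Last term = a + (n-1)d = -10 + (50-1)×(-14) = -696
S_50 = 50/2 × (-10 + (-696))
S_50 = 50/2 × (-706) = -17650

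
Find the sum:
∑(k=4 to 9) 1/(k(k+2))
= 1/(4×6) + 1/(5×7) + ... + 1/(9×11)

Partial fractions: 1/(k(k+2)) = (1/2)[1/k - 1/(k+2)]
Telescoping leaves the first two and last two terms:
= (1/2)[1/4 + 1/5 - 1/10 - 1/11]
= 57/440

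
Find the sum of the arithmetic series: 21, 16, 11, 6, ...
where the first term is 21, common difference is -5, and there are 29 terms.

Sₙ = n/2 × (first + last)
Last term = a + (n-1)d = 21 + (29-1)×(-5) = -119
S_29 = 29/2 × (21 + (-119))
S_29 = 29/2 × (-98) = -1421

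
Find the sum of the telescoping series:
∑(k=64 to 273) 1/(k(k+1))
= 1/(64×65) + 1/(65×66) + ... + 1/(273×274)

Partial fractions: 1/(k(k+1)) = 1/k - 1/(k+1)
The series telescopes:
= (1/64 - 1/65) + (1/65 - 1/66) + ... + (1/273 - 1/274)
= 1/64 - 1/274
= 105/8768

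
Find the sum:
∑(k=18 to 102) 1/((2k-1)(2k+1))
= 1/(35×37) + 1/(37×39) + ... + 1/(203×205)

Partial fractions: 1/((2k-1)(2k+1)) = (1/2)[1/(2k-1) - 1/(2k+1)]
The series telescopes:
= (1/2)[1/35 - 1/205]
= 17/1435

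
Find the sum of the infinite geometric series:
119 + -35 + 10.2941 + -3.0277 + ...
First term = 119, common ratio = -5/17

For |r| < 1, S = a / (1 - r)
S = 119 / (1 - (-5/17))
S = 119 / (22/17)
S = 2023/22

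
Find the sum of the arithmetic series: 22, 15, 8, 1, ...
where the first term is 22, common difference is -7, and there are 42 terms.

Sₙ = n/2 × (first + last)
Last term = a + (n-1)d = 22 + (42-1)×(-7) = -265
S_42 = 42/2 × (22 + (-265))
S_42 = 42/2 × (-243) = -5103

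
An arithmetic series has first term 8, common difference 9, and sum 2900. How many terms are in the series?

Using S = n/2 × [2a + (n-1)d]
2900 = n/2 × [2(8) + (n-1)(9)]
2900 = n/2 × [16 + 9n - 9]
5800 = n × [7 + 9n]
9n² + (7)n - 5800 = 0
Discriminant: Δ = (7)² - 4(9)(-5800) = 49 + 208800 = 208849
√Δ = 457
n = [-(7) + √Δ] / (2·9) = (-7 + 457) / 18 = 450 / 18 = 25
(The negative root is discarded since n must be a positive integer.)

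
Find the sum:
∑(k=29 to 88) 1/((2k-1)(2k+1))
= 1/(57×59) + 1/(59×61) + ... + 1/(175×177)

Partial fractions: 1/((2k-1)(2k+1)) = (1/2)[1/(2k-1) - 1/(2k+1)]
The series telescopes:
= (1/2)[1/57 - 1/177]
= 20/3363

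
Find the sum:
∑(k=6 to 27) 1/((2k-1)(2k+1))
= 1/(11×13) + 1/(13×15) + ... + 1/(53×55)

Partial fractions: 1/((2k-1)(2k+1)) = (1/2)[1/(2k-1) - 1/(2k+1)]
The series telescopes:
= (1/2)[1/11 - 1/55]
= 2/55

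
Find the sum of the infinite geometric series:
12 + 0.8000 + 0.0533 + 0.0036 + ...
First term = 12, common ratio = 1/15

For |r| < 1, S = a / (1 - r)
S = 12 / (1 - (1/15))
S = 12 / (14/15)
S = 90/7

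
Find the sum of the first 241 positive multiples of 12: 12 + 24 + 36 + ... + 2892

Factor out 12: = 12(1 + 2 + ... + 241) = 12 × n(n+1)/2
= 12 × 241×242/2
= 12 × 29161
= 349932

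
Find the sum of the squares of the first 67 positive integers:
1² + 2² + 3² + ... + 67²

Formula: ∑k² = n(n+1)(2n+1)/6
= 67×68×135/6
= 615060/6
= 102510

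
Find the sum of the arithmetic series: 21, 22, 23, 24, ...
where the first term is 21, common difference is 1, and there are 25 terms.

Sₙ = n/2 × (first + last)
Last term = a + (n-1)d = 21 + (25-1)×1 = 45
S_25 = 25/2 × (21 + 45)
S_25 = 25/2 × 66 = 825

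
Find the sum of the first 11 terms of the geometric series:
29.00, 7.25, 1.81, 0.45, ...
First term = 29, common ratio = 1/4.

Sₙ = a(1 - rⁿ) / (1 - r)
S_11 = 29(1 - (1/4)^11) / (1 - (1/4))
S_11 = 29(1 - (1/4194304)) / (3/4)
S_11 = 40544929/1048576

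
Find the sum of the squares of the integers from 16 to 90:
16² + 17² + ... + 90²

Use ∑_{k=1}^{n} k² = n(n+1)(2n+1)/6, then subtract the first 15 terms.
∑_{k=1}^{90} k² = 90×91×181/6 = 247065
∑_{k=1}^{15} k² = 15×16×31/6 = 1240
∑_{k=16}^{90} k² = 247065 - 1240 = 245825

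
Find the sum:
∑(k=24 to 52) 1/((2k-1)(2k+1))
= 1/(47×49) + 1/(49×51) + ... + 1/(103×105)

Partial fractions: 1/((2k-1)(2k+1)) = (1/2)[1/(2k-1) - 1/(2k+1)]
The series telescopes:
= (1/2)[1/47 - 1/105]
= 29/4935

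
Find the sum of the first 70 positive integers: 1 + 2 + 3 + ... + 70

Formula: ∑k = n(n+1)/2
= 70×71/2
= 4970/2
= 2485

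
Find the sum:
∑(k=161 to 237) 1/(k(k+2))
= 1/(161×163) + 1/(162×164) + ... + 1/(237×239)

Partial fractions: 1/(k(k+2)) = (1/2)[1/k - 1/(k+2)]
Telescoping leaves the first two and last two terms:
= (1/2)[1/161 + 1/162 - 1/238 - 1/239]
= 211849/105971166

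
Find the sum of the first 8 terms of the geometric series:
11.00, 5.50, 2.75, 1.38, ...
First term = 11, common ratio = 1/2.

Sₙ = a(1 - rⁿ) / (1 - r)
S_8 = 11(1 - (1/2)^8) / (1 - (1/2))
S_8 = 11(1 - (1/256)) / (1/2)
S_8 = 2805/128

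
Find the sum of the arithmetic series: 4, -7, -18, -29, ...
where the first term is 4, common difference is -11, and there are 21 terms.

Sₙ = n/2 × (first + last)
Last term = a + (n-1)d = 4 + (21-1)×(-11) = -216
S_21 = 21/2 × (4 + (-216))
S_21 = 21/2 × (-212) = -2226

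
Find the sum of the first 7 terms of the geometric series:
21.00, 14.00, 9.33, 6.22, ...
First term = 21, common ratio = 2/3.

Sₙ = a(1 - rⁿ) / (1 - r)
S_7 = 21(1 - (2/3)^7) / (1 - (2/3))
S_7 = 21(1 - (128/2187)) / (1/3)
S_7 = 14413/243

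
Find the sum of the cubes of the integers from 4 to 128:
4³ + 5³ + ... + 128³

Use ∑_{k=1}^{n} k³ = [n(n+1)/2]², then subtract the first 3 terms.
∑_{k=1}^{128} k³ = [128×129/2]² = 8256² = 68161536
∑_{k=1}^{3} k³ = [3×4/2]² = 6² = 36
∑_{k=4}^{128} k³ = 68161536 - 36 = 68161500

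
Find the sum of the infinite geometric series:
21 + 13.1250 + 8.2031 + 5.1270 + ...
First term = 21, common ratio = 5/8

For |r| < 1, S = a / (1 - r)
S = 21 / (1 - (5/8))
S = 21 / (3/8)
S = 56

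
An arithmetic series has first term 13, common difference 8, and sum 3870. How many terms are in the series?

Using S = n/2 × [2a + (n-1)d]
3870 = n/2 × [2(13) + (n-1)(8)]
3870 = n/2 × [26 + 8n - 8]
7740 = n × [18 + 8n]
8n² + (18)n - 7740 = 0
Discriminant: Δ = (18)² - 4(8)(-7740) = 324 + 247680 = 248004
√Δ = 498
n = [-(18) + √Δ] / (2·8) = (-18 + 498) / 16 = 480 / 16 = 30
(The negative root is discarded since n must be a positive integer.)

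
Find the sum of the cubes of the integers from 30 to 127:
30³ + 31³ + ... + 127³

Use ∑_{k=1}^{n} k³ = [n(n+1)/2]², then subtract the first 29 terms.
∑_{k=1}^{127} k³ = [127×128/2]² = 8128² = 66064384
∑_{k=1}^{29} k³ = [29×30/2]² = 435² = 189225
∑_{k=30}^{127} k³ = 66064384 - 189225 = 65875159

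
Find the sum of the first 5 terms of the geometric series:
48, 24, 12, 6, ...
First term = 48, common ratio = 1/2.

Sₙ = a(1 - rⁿ) / (1 - r)
S_5 = 48(1 - (1/2)^5) / (1 - (1/2))
S_5 = 48(1 - (1/32)) / (1/2)
S_5 = 93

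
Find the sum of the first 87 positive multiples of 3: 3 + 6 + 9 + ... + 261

Factor out 3: = 3(1 + 2 + ... + 87) = 3 × n(n+1)/2
= 3 × 87×88/2
= 3 × 3828
= 11484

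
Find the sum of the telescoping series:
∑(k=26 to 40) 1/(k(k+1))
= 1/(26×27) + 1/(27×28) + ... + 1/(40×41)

Partial fractions: 1/(k(k+1)) = 1/k - 1/(k+1)
The series telescopes:
= (1/26 - 1/27) + (1/27 - 1/28) + ... + (1/40 - 1/41)
= 1/26 - 1/41
= 15/1066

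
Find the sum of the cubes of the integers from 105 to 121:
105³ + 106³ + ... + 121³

Use ∑_{k=1}^{n} k³ = [n(n+1)/2]², then subtract the first 104 terms.
∑_{k=1}^{121} k³ = [121×122/2]² = 7381² = 54479161
∑_{k=1}^{104} k³ = [104×105/2]² = 5460² = 29811600
∑_{k=105}^{121} k³ = 54479161 - 29811600 = 24667561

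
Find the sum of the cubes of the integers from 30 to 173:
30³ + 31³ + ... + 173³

Use ∑_{k=1}^{n} k³ = [n(n+1)/2]², then subtract the first 29 terms.
∑_{k=1}^{173} k³ = [173×174/2]² = 15051² = 226532601
∑_{k=1}^{29} k³ = [29×30/2]² = 435² = 189225
∑_{k=30}^{173} k³ = 226532601 - 189225 = 226343376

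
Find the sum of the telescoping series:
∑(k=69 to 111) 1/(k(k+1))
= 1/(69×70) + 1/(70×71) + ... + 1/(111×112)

Partial fractions: 1/(k(k+1)) = 1/k - 1/(k+1)
The series telescopes:
= (1/69 - 1/70) + (1/70 - 1/71) + ... + (1/111 - 1/112)
= 1/69 - 1/112
= 43/7728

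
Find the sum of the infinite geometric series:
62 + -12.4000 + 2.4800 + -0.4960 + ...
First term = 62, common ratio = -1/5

For |r| < 1, S = a / (1 - r)
S = 62 / (1 - (-1/5))
S = 62 / (6/5)
S = 155/3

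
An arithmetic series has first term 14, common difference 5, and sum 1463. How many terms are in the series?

Using S = n/2 × [2a + (n-1)d]
1463 = n/2 × [2(14) + (n-1)(5)]
1463 = n/2 × [28 + 5n - 5]
2926 = n × [23 + 5n]
5n² + (23)n - 2926 = 0
Discriminant: Δ = (23)² - 4(5)(-2926) = 529 + 58520 = 59049
√Δ = 243
n = [-(23) + √Δ] / (2·5) = (-23 + 243) / 10 = 220 / 10 = 22
(The negative root is discarded since n must be a positive integer.)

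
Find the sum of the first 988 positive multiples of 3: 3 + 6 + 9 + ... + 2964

Factor out 3: = 3(1 + 2 + ... + 988) = 3 × n(n+1)/2
= 3 × 988×989/2
= 3 × 488566
= 1465698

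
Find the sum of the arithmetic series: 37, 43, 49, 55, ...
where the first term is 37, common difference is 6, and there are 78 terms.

Sₙ = n/2 × (first + last)
Last term = a + (n-1)d = 37 + (78-1)×6 = 499
S_78 = 78/2 × (37 + 499)
S_78 = 78/2 × 536 = 20904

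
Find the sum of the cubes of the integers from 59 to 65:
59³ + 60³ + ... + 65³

Use ∑_{k=1}^{n} k³ = [n(n+1)/2]², then subtract the first 58 terms.
∑_{k=1}^{65} k³ = [65×66/2]² = 2145² = 4601025
∑_{k=1}^{58} k³ = [58×59/2]² = 1711² = 2927521
∑_{k=59}^{65} k³ = 4601025 - 2927521 = 1673504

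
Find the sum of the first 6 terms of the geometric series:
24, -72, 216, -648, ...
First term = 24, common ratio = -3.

Sₙ = a(1 - rⁿ) / (1 - r)
S_6 = 24(1 - (-3)^6) / (1 - (-3))
S_6 = 24(1 - 729) / (4)
S_6 = -4368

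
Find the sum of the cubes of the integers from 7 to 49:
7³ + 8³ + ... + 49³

Use ∑_{k=1}^{n} k³ = [n(n+1)/2]², then subtract the first 6 terms.
∑_{k=1}^{49} k³ = [49×50/2]² = 1225² = 1500625
∑_{k=1}^{6} k³ = [6×7/2]² = 21² = 441
∑_{k=7}^{49} k³ = 1500625 - 441 = 1500184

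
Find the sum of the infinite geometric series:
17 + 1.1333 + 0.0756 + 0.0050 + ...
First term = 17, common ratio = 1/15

For |r| < 1, S = a / (1 - r)
S = 17 / (1 - (1/15))
S = 17 / (14/15)
S = 255/14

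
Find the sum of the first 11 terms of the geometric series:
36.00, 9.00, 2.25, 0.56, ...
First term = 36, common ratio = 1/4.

Sₙ = a(1 - rⁿ) / (1 - r)
S_11 = 36(1 - (1/4)^11) / (1 - (1/4))
S_11 = 36(1 - (1/4194304)) / (3/4)
S_11 = 12582909/262144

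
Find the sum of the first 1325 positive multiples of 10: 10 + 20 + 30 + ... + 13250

Factor out 10: = 10(1 + 2 + ... + 1325) = 10 × n(n+1)/2
= 10 × 1325×1326/2
= 10 × 878475
= 8784750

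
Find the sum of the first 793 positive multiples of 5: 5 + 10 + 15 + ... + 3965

Factor out 5: = 5(1 + 2 + ... + 793) = 5 × n(n+1)/2
= 5 × 793×794/2
= 5 × 314821
= 1574105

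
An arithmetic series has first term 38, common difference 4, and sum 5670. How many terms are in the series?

Using S = n/2 × [2a + (n-1)d]
5670 = n/2 × [2(38) + (n-1)(4)]
5670 = n/2 × [76 + 4n - 4]
11340 = n × [72 + 4n]
4n² + (72)n - 11340 = 0
Discriminant: Δ = (72)² - 4(4)(-11340) = 5184 + 181440 = 186624
√Δ = 432
n = [-(72) + √Δ] / (2·4) = (-72 + 432) / 8 = 360 / 8 = 45
(The negative root is discarded since n must be a positive integer.)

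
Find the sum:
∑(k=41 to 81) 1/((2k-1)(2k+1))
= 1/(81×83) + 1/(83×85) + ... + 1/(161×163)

Partial fractions: 1/((2k-1)(2k+1)) = (1/2)[1/(2k-1) - 1/(2k+1)]
The series telescopes:
= (1/2)[1/81 - 1/163]
= 41/13203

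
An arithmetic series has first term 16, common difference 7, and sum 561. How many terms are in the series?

Using S = n/2 × [2a + (n-1)d]
561 = n/2 × [2(16) + (n-1)(7)]
561 = n/2 × [32 + 7n - 7]
1122 = n × [25 + 7n]
7n² + (25)n - 1122 = 0
Discriminant: Δ = (25)² - 4(7)(-1122) = 625 + 31416 = 32041
√Δ = 179
n = [-(25) + √Δ] / (2·7) = (-25 + 179) / 14 = 154 / 14 = 11
(The negative root is discarded since n must be a positive integer.)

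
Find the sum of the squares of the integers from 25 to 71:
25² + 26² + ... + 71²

Use ∑_{k=1}^{n} k² = n(n+1)(2n+1)/6, then subtract the first 24 terms.
∑_{k=1}^{71} k² = 71×72×143/6 = 121836
∑_{k=1}^{24} k² = 24×25×49/6 = 4900
∑_{k=25}^{71} k² = 121836 - 4900 = 116936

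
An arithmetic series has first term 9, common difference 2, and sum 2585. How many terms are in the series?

Using S = n/2 × [2a + (n-1)d]
2585 = n/2 × [2(9) + (n-1)(2)]
2585 = n/2 × [18 + 2n - 2]
5170 = n × [16 + 2n]
2n² + (16)n - 5170 = 0
Discriminant: Δ = (16)² - 4(2)(-5170) = 256 + 41360 = 41616
√Δ = 204
n = [-(16) + √Δ] / (2·2) = (-16 + 204) / 4 = 188 / 4 = 47
(The negative root is discarded since n must be a positive integer.)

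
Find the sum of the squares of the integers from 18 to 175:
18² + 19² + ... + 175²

Use ∑_{k=1}^{n} k² = n(n+1)(2n+1)/6, then subtract the first 17 terms.
∑_{k=1}^{175} k² = 175×176×351/6 = 1801800
∑_{k=1}^{17} k² = 17×18×35/6 = 1785
∑_{k=18}^{175} k² = 1801800 - 1785 = 1800015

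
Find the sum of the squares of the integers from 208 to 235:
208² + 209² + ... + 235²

Use ∑_{k=1}^{n} k² = n(n+1)(2n+1)/6, then subtract the first 207 terms.
∑_{k=1}^{235} k² = 235×236×471/6 = 4353610
∑_{k=1}^{207} k² = 207×208×415/6 = 2978040
∑_{k=208}^{235} k² = 4353610 - 2978040 = 1375570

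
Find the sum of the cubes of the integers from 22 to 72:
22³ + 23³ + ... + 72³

Use ∑_{k=1}^{n} k³ = [n(n+1)/2]², then subtract the first 21 terms.
∑_{k=1}^{72} k³ = [72×73/2]² = 2628² = 6906384
∑_{k=1}^{21} k³ = [21×22/2]² = 231² = 53361
∑_{k=22}^{72} k³ = 6906384 - 53361 = 6853023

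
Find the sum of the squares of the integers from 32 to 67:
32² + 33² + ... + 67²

Use ∑_{k=1}^{n} k² = n(n+1)(2n+1)/6, then subtract the first 31 terms.
∑_{k=1}^{67} k² = 67×68×135/6 = 102510
∑_{k=1}^{31} k² = 31×32×63/6 = 10416
∑_{k=32}^{67} k² = 102510 - 10416 = 92094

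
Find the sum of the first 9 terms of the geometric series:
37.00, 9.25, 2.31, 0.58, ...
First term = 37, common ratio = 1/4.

Sₙ = a(1 - rⁿ) / (1 - r)
S_9 = 37(1 - (1/4)^9) / (1 - (1/4))
S_9 = 37(1 - (1/262144)) / (3/4)
S_9 = 3233097/65536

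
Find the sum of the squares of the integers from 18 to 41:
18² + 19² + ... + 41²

Use ∑_{k=1}^{n} k² = n(n+1)(2n+1)/6, then subtract the first 17 terms.
∑_{k=1}^{41} k² = 41×42×83/6 = 23821
∑_{k=1}^{17} k² = 17×18×35/6 = 1785
∑_{k=18}^{41} k² = 23821 - 1785 = 22036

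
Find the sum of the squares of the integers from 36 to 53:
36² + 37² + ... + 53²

Use ∑_{k=1}^{n} k² = n(n+1)(2n+1)/6, then subtract the first 35 terms.
∑_{k=1}^{53} k² = 53×54×107/6 = 51039
∑_{k=1}^{35} k² = 35×36×71/6 = 14910
∑_{k=36}^{53} k² = 51039 - 14910 = 36129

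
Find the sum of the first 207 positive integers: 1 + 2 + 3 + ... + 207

Formula: ∑k = n(n+1)/2
= 207×208/2
= 43056/2
= 21528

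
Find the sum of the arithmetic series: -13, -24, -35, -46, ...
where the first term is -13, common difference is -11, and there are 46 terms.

Sₙ = n/2 × (first + last)
Last term = a + (n-1)d = -13 + (46-1)×(-11) = -508
S_46 = 46/2 × (-13 + (-508))
S_46 = 46/2 × (-521) = -11983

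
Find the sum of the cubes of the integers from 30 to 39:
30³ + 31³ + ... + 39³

Use ∑_{k=1}^{n} k³ = [n(n+1)/2]², then subtract the first 29 terms.
∑_{k=1}^{39} k³ = [39×40/2]² = 780² = 608400
∑_{k=1}^{29} k³ = [29×30/2]² = 435² = 189225
∑_{k=30}^{39} k³ = 608400 - 189225 = 419175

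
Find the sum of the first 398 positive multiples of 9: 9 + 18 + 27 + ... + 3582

Factor out 9: = 9(1 + 2 + ... + 398) = 9 × n(n+1)/2
= 9 × 398×399/2
= 9 × 79401
= 714609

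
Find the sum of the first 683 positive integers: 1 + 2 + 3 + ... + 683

Formula: ∑k = n(n+1)/2
= 683×684/2
= 467172/2
= 233586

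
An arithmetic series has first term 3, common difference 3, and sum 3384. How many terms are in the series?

Using S = n/2 × [2a + (n-1)d]
3384 = n/2 × [2(3) + (n-1)(3)]
3384 = n/2 × [6 + 3n - 3]
6768 = n × [3 + 3n]
3n² + (3)n - 6768 = 0
Discriminant: Δ = (3)² - 4(3)(-6768) = 9 + 81216 = 81225
√Δ = 285
n = [-(3) + √Δ] / (2·3) = (-3 + 285) / 6 = 282 / 6 = 47
(The negative root is discarded since n must be a positive integer.)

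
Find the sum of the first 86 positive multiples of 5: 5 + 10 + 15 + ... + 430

Factor out 5: = 5(1 + 2 + ... + 86) = 5 × n(n+1)/2
= 5 × 86×87/2
= 5 × 3741
= 18705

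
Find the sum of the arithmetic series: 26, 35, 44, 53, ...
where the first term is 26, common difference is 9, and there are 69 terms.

Sₙ = n/2 × (first + last)
Last term = a + (n-1)d = 26 + (69-1)×9 = 638
S_69 = 69/2 × (26 + 638)
S_69 = 69/2 × 664 = 22908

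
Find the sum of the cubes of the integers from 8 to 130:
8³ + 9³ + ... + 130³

Use ∑_{k=1}^{n} k³ = [n(n+1)/2]², then subtract the first 7 terms.
∑_{k=1}^{130} k³ = [130×131/2]² = 8515² = 72505225
∑_{k=1}^{7} k³ = [7×8/2]² = 28² = 784
∑_{k=8}^{130} k³ = 72505225 - 784 = 72504441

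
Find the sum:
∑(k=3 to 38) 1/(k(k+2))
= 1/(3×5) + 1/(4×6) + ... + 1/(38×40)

Partial fractions: 1/(k(k+2)) = (1/2)[1/k - 1/(k+2)]
Telescoping leaves the first two and last two terms:
= (1/2)[1/3 + 1/4 - 1/39 - 1/40]
= 277/1040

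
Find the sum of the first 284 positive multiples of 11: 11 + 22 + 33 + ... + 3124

Factor out 11: = 11(1 + 2 + ... + 284) = 11 × n(n+1)/2
= 11 × 284×285/2
= 11 × 40470
= 445170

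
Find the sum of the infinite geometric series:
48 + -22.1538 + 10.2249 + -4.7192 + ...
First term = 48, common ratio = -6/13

For |r| < 1, S = a / (1 - r)
S = 48 / (1 - (-6/13))
S = 48 / (19/13)
S = 624/19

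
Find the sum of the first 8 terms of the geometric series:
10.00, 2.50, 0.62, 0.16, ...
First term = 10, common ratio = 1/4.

Sₙ = a(1 - rⁿ) / (1 - r)
S_8 = 10(1 - (1/4)^8) / (1 - (1/4))
S_8 = 10(1 - (1/65536)) / (3/4)
S_8 = 109225/8192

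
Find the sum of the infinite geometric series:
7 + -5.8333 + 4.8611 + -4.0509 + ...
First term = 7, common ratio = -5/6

For |r| < 1, S = a / (1 - r)
S = 7 / (1 - (-5/6))
S = 7 / (11/6)
S = 42/11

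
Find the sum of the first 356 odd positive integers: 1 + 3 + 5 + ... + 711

Sum of first n odd numbers = n²
= 356²
= 126736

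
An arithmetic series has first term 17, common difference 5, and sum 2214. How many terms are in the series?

Using S = n/2 × [2a + (n-1)d]
2214 = n/2 × [2(17) + (n-1)(5)]
2214 = n/2 × [34 + 5n - 5]
4428 = n × [29 + 5n]
5n² + (29)n - 4428 = 0
Discriminant: Δ = (29)² - 4(5)(-4428) = 841 + 88560 = 89401
√Δ = 299
n = [-(29) + √Δ] / (2·5) = (-29 + 299) / 10 = 270 / 10 = 27
(The negative root is discarded since n must be a positive integer.)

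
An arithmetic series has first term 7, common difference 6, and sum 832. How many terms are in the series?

Using S = n/2 × [2a + (n-1)d]
832 = n/2 × [2(7) + (n-1)(6)]
832 = n/2 × [14 + 6n - 6]
1664 = n × [8 + 6n]
6n² + (8)n - 1664 = 0
Discriminant: Δ = (8)² - 4(6)(-1664) = 64 + 39936 = 40000
√Δ = 200
n = [-(8) + √Δ] / (2·6) = (-8 + 200) / 12 = 192 / 12 = 16
(The negative root is discarded since n must be a positive integer.)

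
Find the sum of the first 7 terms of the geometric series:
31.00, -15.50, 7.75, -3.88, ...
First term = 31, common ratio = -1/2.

Sₙ = a(1 - rⁿ) / (1 - r)
S_7 = 31(1 - (-1/2)^7) / (1 - (-1/2))
S_7 = 31(1 - (-1/128)) / (3/2)
S_7 = 1333/64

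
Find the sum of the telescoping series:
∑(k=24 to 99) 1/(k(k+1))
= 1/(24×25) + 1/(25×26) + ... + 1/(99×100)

Partial fractions: 1/(k(k+1)) = 1/k - 1/(k+1)
The series telescopes:
= (1/24 - 1/25) + (1/25 - 1/26) + ... + (1/99 - 1/100)
= 1/24 - 1/100
= 19/600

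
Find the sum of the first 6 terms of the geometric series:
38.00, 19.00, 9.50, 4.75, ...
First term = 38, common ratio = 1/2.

Sₙ = a(1 - rⁿ) / (1 - r)
S_6 = 38(1 - (1/2)^6) / (1 - (1/2))
S_6 = 38(1 - (1/64)) / (1/2)
S_6 = 1197/16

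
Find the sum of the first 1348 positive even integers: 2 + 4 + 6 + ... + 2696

Sum of first n even numbers = n(n+1)
= 1348×1349
= 1818452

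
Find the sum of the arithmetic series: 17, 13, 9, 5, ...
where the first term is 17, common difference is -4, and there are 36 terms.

Sₙ = n/2 × (first + last)
Last term = a + (n-1)d = 17 + (36-1)×(-4) = -123
S_36 = 36/2 × (17 + (-123))
S_36 = 36/2 × (-106) = -1908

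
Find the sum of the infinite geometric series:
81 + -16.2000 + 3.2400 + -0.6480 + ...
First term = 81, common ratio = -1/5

For |r| < 1, S = a / (1 - r)
S = 81 / (1 - (-1/5))
S = 81 / (6/5)
S = 135/2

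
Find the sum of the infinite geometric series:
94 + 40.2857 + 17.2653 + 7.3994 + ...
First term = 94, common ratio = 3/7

For |r| < 1, S = a / (1 - r)
S = 94 / (1 - (3/7))
S = 94 / (4/7)
S = 329/2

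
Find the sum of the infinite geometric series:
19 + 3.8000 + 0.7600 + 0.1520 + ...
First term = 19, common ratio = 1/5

For |r| < 1, S = a / (1 - r)
S = 19 / (1 - (1/5))
S = 19 / (4/5)
S = 95/4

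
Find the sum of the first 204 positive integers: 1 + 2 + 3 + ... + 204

Formula: ∑k = n(n+1)/2
= 204×205/2
= 41820/2
= 20910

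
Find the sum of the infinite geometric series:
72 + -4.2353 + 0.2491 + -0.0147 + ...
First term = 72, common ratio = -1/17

For |r| < 1, S = a / (1 - r)
S = 72 / (1 - (-1/17))
S = 72 / (18/17)
S = 68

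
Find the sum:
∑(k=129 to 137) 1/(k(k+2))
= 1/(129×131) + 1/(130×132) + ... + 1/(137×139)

Partial fractions: 1/(k(k+2)) = (1/2)[1/k - 1/(k+2)]
Telescoping leaves the first two and last two terms:
= (1/2)[1/129 + 1/130 - 1/138 - 1/139]
= 4484/8935615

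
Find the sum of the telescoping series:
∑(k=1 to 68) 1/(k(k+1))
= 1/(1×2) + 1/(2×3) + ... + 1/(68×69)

Partial fractions: 1/(k(k+1)) = 1/k - 1/(k+1)
The series telescopes:
= (1/1 - 1/2) + (1/2 - 1/3) + ... + (1/68 - 1/69)
= 1/1 - 1/69
= 68/69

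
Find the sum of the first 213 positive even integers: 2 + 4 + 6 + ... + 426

Sum of first n even numbers = n(n+1)
= 213×214
= 45582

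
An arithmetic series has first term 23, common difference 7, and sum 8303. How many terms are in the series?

Using S = n/2 × [2a + (n-1)d]
8303 = n/2 × [2(23) + (n-1)(7)]
8303 = n/2 × [46 + 7n - 7]
16606 = n × [39 + 7n]
7n² + (39)n - 16606 = 0
Discriminant: Δ = (39)² - 4(7)(-16606) = 1521 + 464968 = 466489
√Δ = 683
n = [-(39) + √Δ] / (2·7) = (-39 + 683) / 14 = 644 / 14 = 46
(The negative root is discarded since n must be a positive integer.)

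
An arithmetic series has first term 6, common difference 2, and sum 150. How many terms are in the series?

Using S = n/2 × [2a + (n-1)d]
150 = n/2 × [2(6) + (n-1)(2)]
150 = n/2 × [12 + 2n - 2]
300 = n × [10 + 2n]
2n² + (10)n - 300 = 0
Discriminant: Δ = (10)² - 4(2)(-300) = 100 + 2400 = 2500
√Δ = 50
n = [-(10) + √Δ] / (2·2) = (-10 + 50) / 4 = 40 / 4 = 10
(The negative root is discarded since n must be a positive integer.)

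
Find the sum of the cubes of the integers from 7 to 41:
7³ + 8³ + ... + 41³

Use ∑_{k=1}^{n} k³ = [n(n+1)/2]², then subtract the first 6 terms.
∑_{k=1}^{41} k³ = [41×42/2]² = 861² = 741321
∑_{k=1}^{6} k³ = [6×7/2]² = 21² = 441
∑_{k=7}^{41} k³ = 741321 - 441 = 740880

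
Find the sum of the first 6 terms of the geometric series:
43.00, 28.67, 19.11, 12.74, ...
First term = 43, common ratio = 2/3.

Sₙ = a(1 - rⁿ) / (1 - r)
S_6 = 43(1 - (2/3)^6) / (1 - (2/3))
S_6 = 43(1 - (64/729)) / (1/3)
S_6 = 28595/243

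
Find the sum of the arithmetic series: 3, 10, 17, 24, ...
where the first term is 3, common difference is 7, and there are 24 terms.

Sₙ = n/2 × (first + last)
Last term = a + (n-1)d = 3 + (24-1)×7 = 164
S_24 = 24/2 × (3 + 164)
S_24 = 24/2 × 167 = 2004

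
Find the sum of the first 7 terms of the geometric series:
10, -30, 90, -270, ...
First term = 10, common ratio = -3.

Sₙ = a(1 - rⁿ) / (1 - r)
S_7 = 10(1 - (-3)^7) / (1 - (-3))
S_7 = 10(1 - (-2187)) / (4)
S_7 = 5470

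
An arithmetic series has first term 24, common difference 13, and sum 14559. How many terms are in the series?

Using S = n/2 × [2a + (n-1)d]
14559 = n/2 × [2(24) + (n-1)(13)]
14559 = n/2 × [48 + 13n - 13]
29118 = n × [35 + 13n]
13n² + (35)n - 29118 = 0
Discriminant: Δ = (35)² - 4(13)(-29118) = 1225 + 1514136 = 1515361
√Δ = 1231
n = [-(35) + √Δ] / (2·13) = (-35 + 1231) / 26 = 1196 / 26 = 46
(The negative root is discarded since n must be a positive integer.)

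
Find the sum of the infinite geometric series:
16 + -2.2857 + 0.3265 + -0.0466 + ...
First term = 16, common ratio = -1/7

For |r| < 1, S = a / (1 - r)
S = 16 / (1 - (-1/7))
S = 16 / (8/7)
S = 14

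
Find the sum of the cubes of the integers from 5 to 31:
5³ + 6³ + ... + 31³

Use ∑_{k=1}^{n} k³ = [n(n+1)/2]², then subtract the first 4 terms.
∑_{k=1}^{31} k³ = [31×32/2]² = 496² = 246016
∑_{k=1}^{4} k³ = [4×5/2]² = 10² = 100
∑_{k=5}^{31} k³ = 246016 - 100 = 245916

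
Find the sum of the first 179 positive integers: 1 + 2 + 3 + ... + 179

Formula: ∑k = n(n+1)/2
= 179×180/2
= 32220/2
= 16110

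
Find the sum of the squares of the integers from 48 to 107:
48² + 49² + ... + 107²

Use ∑_{k=1}^{n} k² = n(n+1)(2n+1)/6, then subtract the first 47 terms.
∑_{k=1}^{107} k² = 107×108×215/6 = 414090
∑_{k=1}^{47} k² = 47×48×95/6 = 35720
∑_{k=48}^{107} k² = 414090 - 35720 = 378370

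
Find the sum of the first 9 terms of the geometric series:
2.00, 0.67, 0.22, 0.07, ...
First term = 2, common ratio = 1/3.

Sₙ = a(1 - rⁿ) / (1 - r)
S_9 = 2(1 - (1/3)^9) / (1 - (1/3))
S_9 = 2(1 - (1/19683)) / (2/3)
S_9 = 19682/6561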